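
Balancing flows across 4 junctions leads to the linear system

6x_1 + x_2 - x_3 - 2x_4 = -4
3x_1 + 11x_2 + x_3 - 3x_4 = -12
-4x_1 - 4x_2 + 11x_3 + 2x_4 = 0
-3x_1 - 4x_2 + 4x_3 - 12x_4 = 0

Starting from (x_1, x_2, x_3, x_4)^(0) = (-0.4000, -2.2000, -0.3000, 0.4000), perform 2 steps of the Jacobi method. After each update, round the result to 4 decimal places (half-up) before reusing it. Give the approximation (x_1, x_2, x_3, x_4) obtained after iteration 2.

(-0.4510, -0.7393, -0.5196, -0.0034)

Iteration 1:
  x_1 = (-4 - (1)·-2.2000 - (-1)·-0.3000 - (-2)·0.4000) / (6) = -0.2167
  x_2 = (-12 - (3)·-0.4000 - (1)·-0.3000 - (-3)·0.4000) / (11) = -0.8455
  x_3 = (0 - (-4)·-0.4000 - (-4)·-2.2000 - (2)·0.4000) / (11) = -1.0182
  x_4 = (0 - (-3)·-0.4000 - (-4)·-2.2000 - (4)·-0.3000) / (-12) = 0.7333
Iteration 2:
  x_1 = (-4 - (1)·-0.8455 - (-1)·-1.0182 - (-2)·0.7333) / (6) = -0.4510
  x_2 = (-12 - (3)·-0.2167 - (1)·-1.0182 - (-3)·0.7333) / (11) = -0.7393
  x_3 = (0 - (-4)·-0.2167 - (-4)·-0.8455 - (2)·0.7333) / (11) = -0.5196
  x_4 = (0 - (-3)·-0.2167 - (-4)·-0.8455 - (4)·-1.0182) / (-12) = -0.0034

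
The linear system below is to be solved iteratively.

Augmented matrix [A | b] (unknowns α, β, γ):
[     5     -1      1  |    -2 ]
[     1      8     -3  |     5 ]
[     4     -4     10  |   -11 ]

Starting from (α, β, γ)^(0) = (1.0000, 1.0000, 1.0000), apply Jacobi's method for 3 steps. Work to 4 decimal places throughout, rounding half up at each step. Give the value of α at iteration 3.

-0.2295

Iteration 1:
  α = (-2 - (-1)·1.0000 - (1)·1.0000) / (5) = -0.4000
  β = (5 - (1)·1.0000 - (-3)·1.0000) / (8) = 0.8750
  γ = (-11 - (4)·1.0000 - (-4)·1.0000) / (10) = -1.1000
Iteration 2:
  α = (-2 - (-1)·0.8750 - (1)·-1.1000) / (5) = -0.0050
  β = (5 - (1)·-0.4000 - (-3)·-1.1000) / (8) = 0.2625
  γ = (-11 - (4)·-0.4000 - (-4)·0.8750) / (10) = -0.5900
Iteration 3:
  α = (-2 - (-1)·0.2625 - (1)·-0.5900) / (5) = -0.2295
  β = (5 - (1)·-0.0050 - (-3)·-0.5900) / (8) = 0.4044
  γ = (-11 - (4)·-0.0050 - (-4)·0.2625) / (10) = -0.9930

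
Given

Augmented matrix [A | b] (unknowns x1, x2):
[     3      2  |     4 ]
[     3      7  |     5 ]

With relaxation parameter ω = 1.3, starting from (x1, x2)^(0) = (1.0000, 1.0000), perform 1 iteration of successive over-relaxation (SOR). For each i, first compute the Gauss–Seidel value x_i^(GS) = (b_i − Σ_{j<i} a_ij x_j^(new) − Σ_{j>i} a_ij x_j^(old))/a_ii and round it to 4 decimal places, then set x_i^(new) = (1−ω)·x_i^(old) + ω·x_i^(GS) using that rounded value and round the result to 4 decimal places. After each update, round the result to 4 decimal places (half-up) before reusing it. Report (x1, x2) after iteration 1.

(0.5667, 0.3128)

Iteration 1:
  x1: GS value = (4 - (2)·1.0000) / (3) = 0.6667;  x1 ← (1−ω)·1.0000 + ω·0.6667 = 0.5667
  x2: GS value = (5 - (3)·0.5667) / (7) = 0.4714;  x2 ← (1−ω)·1.0000 + ω·0.4714 = 0.3128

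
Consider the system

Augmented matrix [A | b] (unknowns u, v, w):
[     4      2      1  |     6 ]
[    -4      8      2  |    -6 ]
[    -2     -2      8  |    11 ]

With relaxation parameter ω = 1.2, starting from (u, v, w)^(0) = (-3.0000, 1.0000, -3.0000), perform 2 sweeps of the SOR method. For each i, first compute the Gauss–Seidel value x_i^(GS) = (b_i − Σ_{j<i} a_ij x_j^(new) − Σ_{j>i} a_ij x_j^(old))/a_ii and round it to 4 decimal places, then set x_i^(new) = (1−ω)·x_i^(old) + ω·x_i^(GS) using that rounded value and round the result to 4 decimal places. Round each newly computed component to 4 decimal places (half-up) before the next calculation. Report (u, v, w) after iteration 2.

Iteration 1:
  u: GS value = (6 - (2)·1.0000 - (1)·-3.0000) / (4) = 1.7500;  u ← (1−ω)·-3.0000 + ω·1.7500 = 2.7000
  v: GS value = (-6 - (-4)·2.7000 - (2)·-3.0000) / (8) = 1.3500;  v ← (1−ω)·1.0000 + ω·1.3500 = 1.4200
  w: GS value = (11 - (-2)·2.7000 - (-2)·1.4200) / (8) = 2.4050;  w ← (1−ω)·-3.0000 + ω·2.4050 = 3.4860
Iteration 2:
  u: GS value = (6 - (2)·1.4200 - (1)·3.4860) / (4) = -0.0815;  u ← (1−ω)·2.7000 + ω·-0.0815 = -0.6378
  v: GS value = (-6 - (-4)·-0.6378 - (2)·3.4860) / (8) = -1.9404;  v ← (1−ω)·1.4200 + ω·-1.9404 = -2.6125
  w: GS value = (11 - (-2)·-0.6378 - (-2)·-2.6125) / (8) = 0.5624;  w ← (1−ω)·3.4860 + ω·0.5624 = -0.0223

(-0.6378, -2.6125, -0.0223)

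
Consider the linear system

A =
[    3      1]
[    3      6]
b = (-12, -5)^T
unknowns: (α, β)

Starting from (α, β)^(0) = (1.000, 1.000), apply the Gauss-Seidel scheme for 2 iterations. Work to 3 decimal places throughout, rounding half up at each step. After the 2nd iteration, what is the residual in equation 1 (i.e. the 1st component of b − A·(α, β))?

Iteration 1:
  α = (-12 - (1)·1.000) / (3) = -4.333
  β = (-5 - (3)·-4.333) / (6) = 1.333
Iteration 2:
  α = (-12 - (1)·1.333) / (3) = -4.444
  β = (-5 - (3)·-4.444) / (6) = 1.389
Residual b − A·x = (-0.057, -0.002)

-0.057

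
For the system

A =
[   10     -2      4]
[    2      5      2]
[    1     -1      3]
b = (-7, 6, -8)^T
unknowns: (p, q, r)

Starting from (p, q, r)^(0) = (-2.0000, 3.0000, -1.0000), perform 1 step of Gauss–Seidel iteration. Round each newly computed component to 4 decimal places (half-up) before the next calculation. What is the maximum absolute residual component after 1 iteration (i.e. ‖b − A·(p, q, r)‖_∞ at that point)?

2.5466

Iteration 1:
  p = (-7 - (-2)·3.0000 - (4)·-1.0000) / (10) = 0.3000
  q = (6 - (2)·0.3000 - (2)·-1.0000) / (5) = 1.4800
  r = (-8 - (1)·0.3000 - (-1)·1.4800) / (3) = -2.2733
Residual b − A·x = (2.0532, 2.5466, -0.0001); ∞-norm = 2.5466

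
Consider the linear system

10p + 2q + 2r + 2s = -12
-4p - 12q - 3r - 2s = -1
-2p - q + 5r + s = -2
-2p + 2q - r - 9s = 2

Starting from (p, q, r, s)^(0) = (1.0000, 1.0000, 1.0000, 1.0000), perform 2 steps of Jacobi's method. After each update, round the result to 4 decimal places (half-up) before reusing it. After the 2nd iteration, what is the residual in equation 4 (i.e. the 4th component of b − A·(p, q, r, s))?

Iteration 1:
  p = (-12 - (2)·1.0000 - (2)·1.0000 - (2)·1.0000) / (10) = -1.8000
  q = (-1 - (-4)·1.0000 - (-3)·1.0000 - (-2)·1.0000) / (-12) = -0.6667
  r = (-2 - (-2)·1.0000 - (-1)·1.0000 - (1)·1.0000) / (5) = 0.0000
  s = (2 - (-2)·1.0000 - (2)·1.0000 - (-1)·1.0000) / (-9) = -0.3333
Iteration 2:
  p = (-12 - (2)·-0.6667 - (2)·0.0000 - (2)·-0.3333) / (10) = -1.0000
  q = (-1 - (-4)·-1.8000 - (-3)·0.0000 - (-2)·-0.3333) / (-12) = 0.7389
  r = (-2 - (-2)·-1.8000 - (-1)·-0.6667 - (1)·-0.3333) / (5) = -1.1867
  s = (2 - (-2)·-1.8000 - (2)·-0.6667 - (-1)·0.0000) / (-9) = 0.0296
Residual b − A·x = (-1.1636, 0.3659, 2.6428, -2.3981)

-2.3981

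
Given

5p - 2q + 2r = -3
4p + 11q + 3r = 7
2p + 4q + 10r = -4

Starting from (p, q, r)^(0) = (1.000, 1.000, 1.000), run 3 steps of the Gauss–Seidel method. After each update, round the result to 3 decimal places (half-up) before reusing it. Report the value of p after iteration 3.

0.015

Iteration 1:
  p = (-3 - (-2)·1.000 - (2)·1.000) / (5) = -0.600
  q = (7 - (4)·-0.600 - (3)·1.000) / (11) = 0.582
  r = (-4 - (2)·-0.600 - (4)·0.582) / (10) = -0.513
Iteration 2:
  p = (-3 - (-2)·0.582 - (2)·-0.513) / (5) = -0.162
  q = (7 - (4)·-0.162 - (3)·-0.513) / (11) = 0.835
  r = (-4 - (2)·-0.162 - (4)·0.835) / (10) = -0.702
Iteration 3:
  p = (-3 - (-2)·0.835 - (2)·-0.702) / (5) = 0.015
  q = (7 - (4)·0.015 - (3)·-0.702) / (11) = 0.822
  r = (-4 - (2)·0.015 - (4)·0.822) / (10) = -0.732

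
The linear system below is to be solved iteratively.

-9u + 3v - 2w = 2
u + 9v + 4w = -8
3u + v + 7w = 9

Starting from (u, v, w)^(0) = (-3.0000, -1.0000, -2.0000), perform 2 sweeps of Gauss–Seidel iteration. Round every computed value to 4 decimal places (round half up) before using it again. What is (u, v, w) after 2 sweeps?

(-0.5140, -1.4236, 1.7094)

Iteration 1:
  u = (2 - (3)·-1.0000 - (-2)·-2.0000) / (-9) = -0.1111
  v = (-8 - (1)·-0.1111 - (4)·-2.0000) / (9) = 0.0123
  w = (9 - (3)·-0.1111 - (1)·0.0123) / (7) = 1.3316
Iteration 2:
  u = (2 - (3)·0.0123 - (-2)·1.3316) / (-9) = -0.5140
  v = (-8 - (1)·-0.5140 - (4)·1.3316) / (9) = -1.4236
  w = (9 - (3)·-0.5140 - (1)·-1.4236) / (7) = 1.7094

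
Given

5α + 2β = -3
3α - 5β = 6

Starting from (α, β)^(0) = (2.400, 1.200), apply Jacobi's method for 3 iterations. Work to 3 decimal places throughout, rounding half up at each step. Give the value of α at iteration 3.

0.139

Iteration 1:
  α = (-3 - (2)·1.200) / (5) = -1.080
  β = (6 - (3)·2.400) / (-5) = 0.240
Iteration 2:
  α = (-3 - (2)·0.240) / (5) = -0.696
  β = (6 - (3)·-1.080) / (-5) = -1.848
Iteration 3:
  α = (-3 - (2)·-1.848) / (5) = 0.139
  β = (6 - (3)·-0.696) / (-5) = -1.618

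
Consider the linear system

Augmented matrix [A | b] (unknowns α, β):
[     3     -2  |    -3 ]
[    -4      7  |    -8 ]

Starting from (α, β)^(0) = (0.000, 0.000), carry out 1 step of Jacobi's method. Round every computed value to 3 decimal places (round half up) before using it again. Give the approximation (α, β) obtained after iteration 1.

Iteration 1:
  α = (-3 - (-2)·0.000) / (3) = -1.000
  β = (-8 - (-4)·0.000) / (7) = -1.143

(-1.000, -1.143)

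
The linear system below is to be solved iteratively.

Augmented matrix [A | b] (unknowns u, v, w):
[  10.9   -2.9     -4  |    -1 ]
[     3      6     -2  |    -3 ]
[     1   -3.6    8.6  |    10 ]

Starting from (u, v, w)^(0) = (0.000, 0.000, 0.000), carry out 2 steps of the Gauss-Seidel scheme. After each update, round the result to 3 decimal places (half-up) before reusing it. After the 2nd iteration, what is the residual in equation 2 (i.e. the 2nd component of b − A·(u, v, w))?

Iteration 1:
  u = (-1 - (-2.9)·0.000 - (-4)·0.000) / (10.9) = -0.092
  v = (-3 - (3)·-0.092 - (-2)·0.000) / (6) = -0.454
  w = (10 - (1)·-0.092 - (-3.6)·-0.454) / (8.6) = 0.983
Iteration 2:
  u = (-1 - (-2.9)·-0.454 - (-4)·0.983) / (10.9) = 0.148
  v = (-3 - (3)·0.148 - (-2)·0.983) / (6) = -0.246
  w = (10 - (1)·0.148 - (-3.6)·-0.246) / (8.6) = 1.043
Residual b − A·x = (0.845, 0.118, -0.003)

0.118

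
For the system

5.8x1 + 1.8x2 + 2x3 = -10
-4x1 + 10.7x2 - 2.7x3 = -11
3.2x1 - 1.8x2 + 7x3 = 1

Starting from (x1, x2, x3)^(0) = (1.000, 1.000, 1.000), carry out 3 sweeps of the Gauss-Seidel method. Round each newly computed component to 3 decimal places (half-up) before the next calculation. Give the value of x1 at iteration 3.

-1.457

Iteration 1:
  x1 = (-10 - (1.8)·1.000 - (2)·1.000) / (5.8) = -2.379
  x2 = (-11 - (-4)·-2.379 - (-2.7)·1.000) / (10.7) = -1.665
  x3 = (1 - (3.2)·-2.379 - (-1.8)·-1.665) / (7) = 0.802
Iteration 2:
  x1 = (-10 - (1.8)·-1.665 - (2)·0.802) / (5.8) = -1.484
  x2 = (-11 - (-4)·-1.484 - (-2.7)·0.802) / (10.7) = -1.380
  x3 = (1 - (3.2)·-1.484 - (-1.8)·-1.380) / (7) = 0.466
Iteration 3:
  x1 = (-10 - (1.8)·-1.380 - (2)·0.466) / (5.8) = -1.457
  x2 = (-11 - (-4)·-1.457 - (-2.7)·0.466) / (10.7) = -1.455
  x3 = (1 - (3.2)·-1.457 - (-1.8)·-1.455) / (7) = 0.435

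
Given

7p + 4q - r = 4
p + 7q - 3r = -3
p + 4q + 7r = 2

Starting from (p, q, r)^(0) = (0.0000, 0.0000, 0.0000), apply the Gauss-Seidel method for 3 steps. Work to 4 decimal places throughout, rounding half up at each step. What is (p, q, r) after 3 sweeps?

Iteration 1:
  p = (4 - (4)·0.0000 - (-1)·0.0000) / (7) = 0.5714
  q = (-3 - (1)·0.5714 - (-3)·0.0000) / (7) = -0.5102
  r = (2 - (1)·0.5714 - (4)·-0.5102) / (7) = 0.4956
Iteration 2:
  p = (4 - (4)·-0.5102 - (-1)·0.4956) / (7) = 0.9338
  q = (-3 - (1)·0.9338 - (-3)·0.4956) / (7) = -0.3496
  r = (2 - (1)·0.9338 - (4)·-0.3496) / (7) = 0.3521
Iteration 3:
  p = (4 - (4)·-0.3496 - (-1)·0.3521) / (7) = 0.8215
  q = (-3 - (1)·0.8215 - (-3)·0.3521) / (7) = -0.3950
  r = (2 - (1)·0.8215 - (4)·-0.3950) / (7) = 0.3941

(0.8215, -0.3950, 0.3941)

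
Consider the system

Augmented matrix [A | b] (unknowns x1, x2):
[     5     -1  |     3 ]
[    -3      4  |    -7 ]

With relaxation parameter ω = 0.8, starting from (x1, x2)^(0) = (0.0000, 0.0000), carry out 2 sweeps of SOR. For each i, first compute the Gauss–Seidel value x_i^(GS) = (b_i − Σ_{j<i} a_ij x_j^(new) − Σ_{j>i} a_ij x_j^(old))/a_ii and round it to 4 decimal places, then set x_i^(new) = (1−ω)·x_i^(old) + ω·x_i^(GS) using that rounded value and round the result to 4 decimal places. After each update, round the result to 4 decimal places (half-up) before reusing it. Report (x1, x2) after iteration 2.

Iteration 1:
  x1: GS value = (3 - (-1)·0.0000) / (5) = 0.6000;  x1 ← (1−ω)·0.0000 + ω·0.6000 = 0.4800
  x2: GS value = (-7 - (-3)·0.4800) / (4) = -1.3900;  x2 ← (1−ω)·0.0000 + ω·-1.3900 = -1.1120
Iteration 2:
  x1: GS value = (3 - (-1)·-1.1120) / (5) = 0.3776;  x1 ← (1−ω)·0.4800 + ω·0.3776 = 0.3981
  x2: GS value = (-7 - (-3)·0.3981) / (4) = -1.4514;  x2 ← (1−ω)·-1.1120 + ω·-1.4514 = -1.3835

(0.3981, -1.3835)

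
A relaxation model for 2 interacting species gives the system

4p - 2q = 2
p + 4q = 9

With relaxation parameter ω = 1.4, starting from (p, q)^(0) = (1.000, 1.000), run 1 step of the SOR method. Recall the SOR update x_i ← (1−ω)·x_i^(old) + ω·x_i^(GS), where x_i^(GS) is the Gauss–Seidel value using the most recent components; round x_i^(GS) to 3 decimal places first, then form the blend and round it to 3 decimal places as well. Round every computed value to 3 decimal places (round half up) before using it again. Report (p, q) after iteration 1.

(1.000, 2.400)

Iteration 1:
  p: GS value = (2 - (-2)·1.000) / (4) = 1.000;  p ← (1−ω)·1.000 + ω·1.000 = 1.000
  q: GS value = (9 - (1)·1.000) / (4) = 2.000;  q ← (1−ω)·1.000 + ω·2.000 = 2.400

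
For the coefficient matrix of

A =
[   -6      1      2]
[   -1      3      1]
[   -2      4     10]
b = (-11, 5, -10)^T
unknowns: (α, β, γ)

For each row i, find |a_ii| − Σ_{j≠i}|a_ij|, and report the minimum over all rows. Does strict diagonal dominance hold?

row 1: |-6| − (1+2) = 3
row 2: |3| − (1+1) = 1
row 3: |10| − (2+4) = 4
minimum over rows = 1 → strictly diagonally dominant (convergence guaranteed)

1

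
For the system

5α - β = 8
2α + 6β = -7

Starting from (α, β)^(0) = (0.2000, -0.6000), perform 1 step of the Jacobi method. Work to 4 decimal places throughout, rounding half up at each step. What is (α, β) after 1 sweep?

Iteration 1:
  α = (8 - (-1)·-0.6000) / (5) = 1.4800
  β = (-7 - (2)·0.2000) / (6) = -1.2333

(1.4800, -1.2333)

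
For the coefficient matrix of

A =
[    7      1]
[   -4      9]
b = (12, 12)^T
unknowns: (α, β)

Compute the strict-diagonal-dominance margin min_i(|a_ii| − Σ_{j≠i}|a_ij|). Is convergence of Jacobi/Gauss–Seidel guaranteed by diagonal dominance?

5

row 1: |7| − (1) = 6
row 2: |9| − (4) = 5
minimum over rows = 5 → strictly diagonally dominant (convergence guaranteed)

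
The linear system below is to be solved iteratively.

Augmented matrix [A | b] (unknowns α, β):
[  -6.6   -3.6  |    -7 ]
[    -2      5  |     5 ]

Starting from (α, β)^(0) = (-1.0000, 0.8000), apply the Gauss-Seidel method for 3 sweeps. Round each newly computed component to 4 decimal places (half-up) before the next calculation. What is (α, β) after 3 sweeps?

Iteration 1:
  α = (-7 - (-3.6)·0.8000) / (-6.6) = 0.6242
  β = (5 - (-2)·0.6242) / (5) = 1.2497
Iteration 2:
  α = (-7 - (-3.6)·1.2497) / (-6.6) = 0.3790
  β = (5 - (-2)·0.3790) / (5) = 1.1516
Iteration 3:
  α = (-7 - (-3.6)·1.1516) / (-6.6) = 0.4325
  β = (5 - (-2)·0.4325) / (5) = 1.1730

(0.4325, 1.1730)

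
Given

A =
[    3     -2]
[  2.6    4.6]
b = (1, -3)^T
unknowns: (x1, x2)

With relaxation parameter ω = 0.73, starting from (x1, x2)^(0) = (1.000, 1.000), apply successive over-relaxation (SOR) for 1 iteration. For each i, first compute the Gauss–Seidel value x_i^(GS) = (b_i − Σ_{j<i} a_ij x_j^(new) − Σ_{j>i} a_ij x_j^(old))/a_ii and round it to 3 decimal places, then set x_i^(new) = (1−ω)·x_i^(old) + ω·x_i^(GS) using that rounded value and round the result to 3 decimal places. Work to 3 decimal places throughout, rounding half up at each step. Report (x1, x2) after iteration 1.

(1.000, -0.618)

Iteration 1:
  x1: GS value = (1 - (-2)·1.000) / (3) = 1.000;  x1 ← (1−ω)·1.000 + ω·1.000 = 1.000
  x2: GS value = (-3 - (2.6)·1.000) / (4.6) = -1.217;  x2 ← (1−ω)·1.000 + ω·-1.217 = -0.618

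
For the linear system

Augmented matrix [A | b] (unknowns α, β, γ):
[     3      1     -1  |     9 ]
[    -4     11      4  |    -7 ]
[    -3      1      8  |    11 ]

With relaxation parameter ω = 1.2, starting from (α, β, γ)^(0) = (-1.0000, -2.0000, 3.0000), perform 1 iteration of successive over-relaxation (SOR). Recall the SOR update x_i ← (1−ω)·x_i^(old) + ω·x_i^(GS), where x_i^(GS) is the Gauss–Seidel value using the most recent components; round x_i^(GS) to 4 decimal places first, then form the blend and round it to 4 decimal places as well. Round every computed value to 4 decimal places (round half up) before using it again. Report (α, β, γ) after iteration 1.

Iteration 1:
  α: GS value = (9 - (1)·-2.0000 - (-1)·3.0000) / (3) = 4.6667;  α ← (1−ω)·-1.0000 + ω·4.6667 = 5.8000
  β: GS value = (-7 - (-4)·5.8000 - (4)·3.0000) / (11) = 0.3818;  β ← (1−ω)·-2.0000 + ω·0.3818 = 0.8582
  γ: GS value = (11 - (-3)·5.8000 - (1)·0.8582) / (8) = 3.4427;  γ ← (1−ω)·3.0000 + ω·3.4427 = 3.5312

(5.8000, 0.8582, 3.5312)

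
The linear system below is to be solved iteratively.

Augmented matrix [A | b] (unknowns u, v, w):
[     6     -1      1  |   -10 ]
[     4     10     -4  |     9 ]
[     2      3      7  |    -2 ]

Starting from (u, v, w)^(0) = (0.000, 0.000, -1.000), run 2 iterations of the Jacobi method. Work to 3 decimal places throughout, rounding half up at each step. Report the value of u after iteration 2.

Iteration 1:
  u = (-10 - (-1)·0.000 - (1)·-1.000) / (6) = -1.500
  v = (9 - (4)·0.000 - (-4)·-1.000) / (10) = 0.500
  w = (-2 - (2)·0.000 - (3)·0.000) / (7) = -0.286
Iteration 2:
  u = (-10 - (-1)·0.500 - (1)·-0.286) / (6) = -1.536
  v = (9 - (4)·-1.500 - (-4)·-0.286) / (10) = 1.386
  w = (-2 - (2)·-1.500 - (3)·0.500) / (7) = -0.071

-1.536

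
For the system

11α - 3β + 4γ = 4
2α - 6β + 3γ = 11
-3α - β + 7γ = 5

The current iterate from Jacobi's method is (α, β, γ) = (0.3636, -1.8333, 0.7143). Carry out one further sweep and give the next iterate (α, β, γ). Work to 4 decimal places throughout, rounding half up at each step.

(-0.3961, -1.3550, 0.6082)

One sweep:
  α = (4 - (-3)·-1.8333 - (4)·0.7143) / (11) = -0.3961
  β = (11 - (2)·0.3636 - (3)·0.7143) / (-6) = -1.3550
  γ = (5 - (-3)·0.3636 - (-1)·-1.8333) / (7) = 0.6082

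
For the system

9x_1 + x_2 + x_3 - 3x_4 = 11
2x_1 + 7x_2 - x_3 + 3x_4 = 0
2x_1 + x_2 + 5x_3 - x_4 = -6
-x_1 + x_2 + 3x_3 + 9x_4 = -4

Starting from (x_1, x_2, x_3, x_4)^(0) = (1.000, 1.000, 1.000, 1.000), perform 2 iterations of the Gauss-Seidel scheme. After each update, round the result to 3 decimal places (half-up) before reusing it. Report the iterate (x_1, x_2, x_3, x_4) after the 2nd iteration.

(1.533, -0.743, -1.616, 0.347)

Iteration 1:
  x_1 = (11 - (1)·1.000 - (1)·1.000 - (-3)·1.000) / (9) = 1.333
  x_2 = (0 - (2)·1.333 - (-1)·1.000 - (3)·1.000) / (7) = -0.667
  x_3 = (-6 - (2)·1.333 - (1)·-0.667 - (-1)·1.000) / (5) = -1.400
  x_4 = (-4 - (-1)·1.333 - (1)·-0.667 - (3)·-1.400) / (9) = 0.244
Iteration 2:
  x_1 = (11 - (1)·-0.667 - (1)·-1.400 - (-3)·0.244) / (9) = 1.533
  x_2 = (0 - (2)·1.533 - (-1)·-1.400 - (3)·0.244) / (7) = -0.743
  x_3 = (-6 - (2)·1.533 - (1)·-0.743 - (-1)·0.244) / (5) = -1.616
  x_4 = (-4 - (-1)·1.533 - (1)·-0.743 - (3)·-1.616) / (9) = 0.347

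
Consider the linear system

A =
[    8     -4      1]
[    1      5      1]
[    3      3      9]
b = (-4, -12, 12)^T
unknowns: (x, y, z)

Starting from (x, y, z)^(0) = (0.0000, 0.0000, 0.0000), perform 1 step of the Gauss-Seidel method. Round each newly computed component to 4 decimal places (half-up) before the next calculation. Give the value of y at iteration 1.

-2.3000

Iteration 1:
  x = (-4 - (-4)·0.0000 - (1)·0.0000) / (8) = -0.5000
  y = (-12 - (1)·-0.5000 - (1)·0.0000) / (5) = -2.3000
  z = (12 - (3)·-0.5000 - (3)·-2.3000) / (9) = 2.2667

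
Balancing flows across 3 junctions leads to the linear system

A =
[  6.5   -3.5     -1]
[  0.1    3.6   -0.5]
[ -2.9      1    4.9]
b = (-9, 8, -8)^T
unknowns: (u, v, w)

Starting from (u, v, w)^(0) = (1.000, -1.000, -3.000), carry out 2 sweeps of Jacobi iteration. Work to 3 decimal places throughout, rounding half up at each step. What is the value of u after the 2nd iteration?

Iteration 1:
  u = (-9 - (-3.5)·-1.000 - (-1)·-3.000) / (6.5) = -2.385
  v = (8 - (0.1)·1.000 - (-0.5)·-3.000) / (3.6) = 1.778
  w = (-8 - (-2.9)·1.000 - (1)·-1.000) / (4.9) = -0.837
Iteration 2:
  u = (-9 - (-3.5)·1.778 - (-1)·-0.837) / (6.5) = -0.556
  v = (8 - (0.1)·-2.385 - (-0.5)·-0.837) / (3.6) = 2.172
  w = (-8 - (-2.9)·-2.385 - (1)·1.778) / (4.9) = -3.407

-0.556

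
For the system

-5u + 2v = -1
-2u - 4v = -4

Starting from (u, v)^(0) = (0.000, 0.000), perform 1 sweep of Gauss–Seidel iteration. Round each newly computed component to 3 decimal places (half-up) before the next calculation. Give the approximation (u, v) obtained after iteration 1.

(0.200, 0.900)

Iteration 1:
  u = (-1 - (2)·0.000) / (-5) = 0.200
  v = (-4 - (-2)·0.200) / (-4) = 0.900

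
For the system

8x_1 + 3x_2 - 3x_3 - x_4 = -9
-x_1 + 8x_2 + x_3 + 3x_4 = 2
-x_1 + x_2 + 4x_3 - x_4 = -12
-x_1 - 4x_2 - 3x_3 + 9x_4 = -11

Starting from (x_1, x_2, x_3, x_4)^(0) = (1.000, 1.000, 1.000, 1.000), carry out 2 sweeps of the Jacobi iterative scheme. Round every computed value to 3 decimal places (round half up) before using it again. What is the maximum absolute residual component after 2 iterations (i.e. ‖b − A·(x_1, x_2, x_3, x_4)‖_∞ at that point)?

5.786

Iteration 1:
  x_1 = (-9 - (3)·1.000 - (-3)·1.000 - (-1)·1.000) / (8) = -1.000
  x_2 = (2 - (-1)·1.000 - (1)·1.000 - (3)·1.000) / (8) = -0.125
  x_3 = (-12 - (-1)·1.000 - (1)·1.000 - (-1)·1.000) / (4) = -2.750
  x_4 = (-11 - (-1)·1.000 - (-4)·1.000 - (-3)·1.000) / (9) = -0.333
Iteration 2:
  x_1 = (-9 - (3)·-0.125 - (-3)·-2.750 - (-1)·-0.333) / (8) = -2.151
  x_2 = (2 - (-1)·-1.000 - (1)·-2.750 - (3)·-0.333) / (8) = 0.594
  x_3 = (-12 - (-1)·-1.000 - (1)·-0.125 - (-1)·-0.333) / (4) = -3.302
  x_4 = (-11 - (-1)·-1.000 - (-4)·-0.125 - (-3)·-2.750) / (9) = -2.306
Residual b − A·x = (-5.786, 5.317, -3.843, 0.073); ∞-norm = 5.786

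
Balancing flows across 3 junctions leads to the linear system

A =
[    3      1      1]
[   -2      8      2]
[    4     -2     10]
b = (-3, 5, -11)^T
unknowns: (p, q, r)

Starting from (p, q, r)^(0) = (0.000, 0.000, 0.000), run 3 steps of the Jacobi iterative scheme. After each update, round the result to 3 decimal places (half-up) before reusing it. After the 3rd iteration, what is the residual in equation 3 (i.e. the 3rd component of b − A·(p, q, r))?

0.546

Iteration 1:
  p = (-3 - (1)·0.000 - (1)·0.000) / (3) = -1.000
  q = (5 - (-2)·0.000 - (2)·0.000) / (8) = 0.625
  r = (-11 - (4)·0.000 - (-2)·0.000) / (10) = -1.100
Iteration 2:
  p = (-3 - (1)·0.625 - (1)·-1.100) / (3) = -0.842
  q = (5 - (-2)·-1.000 - (2)·-1.100) / (8) = 0.650
  r = (-11 - (4)·-1.000 - (-2)·0.625) / (10) = -0.575
Iteration 3:
  p = (-3 - (1)·0.650 - (1)·-0.575) / (3) = -1.025
  q = (5 - (-2)·-0.842 - (2)·-0.575) / (8) = 0.558
  r = (-11 - (4)·-0.842 - (-2)·0.650) / (10) = -0.633
Residual b − A·x = (0.150, -0.248, 0.546)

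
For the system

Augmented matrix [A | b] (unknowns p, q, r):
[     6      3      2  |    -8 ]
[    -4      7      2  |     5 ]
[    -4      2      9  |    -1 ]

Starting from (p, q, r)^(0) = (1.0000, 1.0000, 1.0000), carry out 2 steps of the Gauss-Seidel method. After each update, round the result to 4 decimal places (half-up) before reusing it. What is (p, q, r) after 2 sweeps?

(-0.6305, 0.6095, -0.5268)

Iteration 1:
  p = (-8 - (3)·1.0000 - (2)·1.0000) / (6) = -2.1667
  q = (5 - (-4)·-2.1667 - (2)·1.0000) / (7) = -0.8095
  r = (-1 - (-4)·-2.1667 - (2)·-0.8095) / (9) = -0.8942
Iteration 2:
  p = (-8 - (3)·-0.8095 - (2)·-0.8942) / (6) = -0.6305
  q = (5 - (-4)·-0.6305 - (2)·-0.8942) / (7) = 0.6095
  r = (-1 - (-4)·-0.6305 - (2)·0.6095) / (9) = -0.5268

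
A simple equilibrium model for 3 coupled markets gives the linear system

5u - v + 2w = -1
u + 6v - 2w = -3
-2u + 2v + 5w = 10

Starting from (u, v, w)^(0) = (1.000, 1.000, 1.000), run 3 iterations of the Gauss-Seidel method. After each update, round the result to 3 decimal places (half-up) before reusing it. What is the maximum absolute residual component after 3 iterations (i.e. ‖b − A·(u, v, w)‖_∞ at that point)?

0.483

Iteration 1:
  u = (-1 - (-1)·1.000 - (2)·1.000) / (5) = -0.400
  v = (-3 - (1)·-0.400 - (-2)·1.000) / (6) = -0.100
  w = (10 - (-2)·-0.400 - (2)·-0.100) / (5) = 1.880
Iteration 2:
  u = (-1 - (-1)·-0.100 - (2)·1.880) / (5) = -0.972
  v = (-3 - (1)·-0.972 - (-2)·1.880) / (6) = 0.289
  w = (10 - (-2)·-0.972 - (2)·0.289) / (5) = 1.496
Iteration 3:
  u = (-1 - (-1)·0.289 - (2)·1.496) / (5) = -0.741
  v = (-3 - (1)·-0.741 - (-2)·1.496) / (6) = 0.122
  w = (10 - (-2)·-0.741 - (2)·0.122) / (5) = 1.655
Residual b − A·x = (-0.483, 0.319, -0.001); ∞-norm = 0.483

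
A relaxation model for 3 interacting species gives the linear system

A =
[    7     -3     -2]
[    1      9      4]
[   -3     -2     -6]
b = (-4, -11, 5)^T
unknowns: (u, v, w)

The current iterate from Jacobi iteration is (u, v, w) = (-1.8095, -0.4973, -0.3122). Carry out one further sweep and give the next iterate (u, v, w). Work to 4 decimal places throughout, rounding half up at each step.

One sweep:
  u = (-4 - (-3)·-0.4973 - (-2)·-0.3122) / (7) = -0.8738
  v = (-11 - (1)·-1.8095 - (4)·-0.3122) / (9) = -0.8824
  w = (5 - (-3)·-1.8095 - (-2)·-0.4973) / (-6) = 0.2372

(-0.8738, -0.8824, 0.2372)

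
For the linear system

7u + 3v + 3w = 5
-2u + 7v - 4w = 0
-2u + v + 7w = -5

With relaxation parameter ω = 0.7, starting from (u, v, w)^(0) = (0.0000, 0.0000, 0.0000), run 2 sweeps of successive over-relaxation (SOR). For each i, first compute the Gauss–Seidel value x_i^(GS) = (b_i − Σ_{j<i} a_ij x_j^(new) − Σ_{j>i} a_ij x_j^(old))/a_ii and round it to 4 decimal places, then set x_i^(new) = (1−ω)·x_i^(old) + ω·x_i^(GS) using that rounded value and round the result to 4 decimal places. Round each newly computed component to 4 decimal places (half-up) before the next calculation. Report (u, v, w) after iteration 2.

Iteration 1:
  u: GS value = (5 - (3)·0.0000 - (3)·0.0000) / (7) = 0.7143;  u ← (1−ω)·0.0000 + ω·0.7143 = 0.5000
  v: GS value = (0 - (-2)·0.5000 - (-4)·0.0000) / (7) = 0.1429;  v ← (1−ω)·0.0000 + ω·0.1429 = 0.1000
  w: GS value = (-5 - (-2)·0.5000 - (1)·0.1000) / (7) = -0.5857;  w ← (1−ω)·0.0000 + ω·-0.5857 = -0.4100
Iteration 2:
  u: GS value = (5 - (3)·0.1000 - (3)·-0.4100) / (7) = 0.8471;  u ← (1−ω)·0.5000 + ω·0.8471 = 0.7430
  v: GS value = (0 - (-2)·0.7430 - (-4)·-0.4100) / (7) = -0.0220;  v ← (1−ω)·0.1000 + ω·-0.0220 = 0.0146
  w: GS value = (-5 - (-2)·0.7430 - (1)·0.0146) / (7) = -0.5041;  w ← (1−ω)·-0.4100 + ω·-0.5041 = -0.4759

(0.7430, 0.0146, -0.4759)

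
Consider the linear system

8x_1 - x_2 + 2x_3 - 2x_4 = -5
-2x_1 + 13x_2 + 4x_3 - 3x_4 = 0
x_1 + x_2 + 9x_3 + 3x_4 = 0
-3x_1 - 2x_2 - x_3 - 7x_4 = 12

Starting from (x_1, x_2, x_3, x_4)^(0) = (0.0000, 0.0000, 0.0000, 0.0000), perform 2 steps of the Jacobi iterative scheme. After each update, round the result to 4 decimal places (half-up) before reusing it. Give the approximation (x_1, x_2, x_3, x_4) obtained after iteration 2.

Iteration 1:
  x_1 = (-5 - (-1)·0.0000 - (2)·0.0000 - (-2)·0.0000) / (8) = -0.6250
  x_2 = (0 - (-2)·0.0000 - (4)·0.0000 - (-3)·0.0000) / (13) = 0.0000
  x_3 = (0 - (1)·0.0000 - (1)·0.0000 - (3)·0.0000) / (9) = 0.0000
  x_4 = (12 - (-3)·0.0000 - (-2)·0.0000 - (-1)·0.0000) / (-7) = -1.7143
Iteration 2:
  x_1 = (-5 - (-1)·0.0000 - (2)·0.0000 - (-2)·-1.7143) / (8) = -1.0536
  x_2 = (0 - (-2)·-0.6250 - (4)·0.0000 - (-3)·-1.7143) / (13) = -0.4918
  x_3 = (0 - (1)·-0.6250 - (1)·0.0000 - (3)·-1.7143) / (9) = 0.6409
  x_4 = (12 - (-3)·-0.6250 - (-2)·0.0000 - (-1)·0.0000) / (-7) = -1.4464

(-1.0536, -0.4918, 0.6409, -1.4464)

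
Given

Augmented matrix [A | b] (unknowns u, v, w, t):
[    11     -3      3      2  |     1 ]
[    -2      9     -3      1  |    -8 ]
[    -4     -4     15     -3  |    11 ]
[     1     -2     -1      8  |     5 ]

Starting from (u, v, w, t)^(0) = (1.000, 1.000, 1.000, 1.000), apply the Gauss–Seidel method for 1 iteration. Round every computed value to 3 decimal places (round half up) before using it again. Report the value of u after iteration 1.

Iteration 1:
  u = (1 - (-3)·1.000 - (3)·1.000 - (2)·1.000) / (11) = -0.091
  v = (-8 - (-2)·-0.091 - (-3)·1.000 - (1)·1.000) / (9) = -0.687
  w = (11 - (-4)·-0.091 - (-4)·-0.687 - (-3)·1.000) / (15) = 0.726
  t = (5 - (1)·-0.091 - (-2)·-0.687 - (-1)·0.726) / (8) = 0.555

-0.091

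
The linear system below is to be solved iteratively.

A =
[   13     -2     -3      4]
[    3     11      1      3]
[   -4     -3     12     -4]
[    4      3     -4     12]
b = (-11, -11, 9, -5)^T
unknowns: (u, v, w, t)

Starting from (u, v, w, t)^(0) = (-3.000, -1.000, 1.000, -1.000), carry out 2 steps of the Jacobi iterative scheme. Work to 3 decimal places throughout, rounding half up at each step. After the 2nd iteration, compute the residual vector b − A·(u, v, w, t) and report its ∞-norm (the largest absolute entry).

14.359

Iteration 1:
  u = (-11 - (-2)·-1.000 - (-3)·1.000 - (4)·-1.000) / (13) = -0.462
  v = (-11 - (3)·-3.000 - (1)·1.000 - (3)·-1.000) / (11) = 0.000
  w = (9 - (-4)·-3.000 - (-3)·-1.000 - (-4)·-1.000) / (12) = -0.833
  t = (-5 - (4)·-3.000 - (3)·-1.000 - (-4)·1.000) / (12) = 1.167
Iteration 2:
  u = (-11 - (-2)·0.000 - (-3)·-0.833 - (4)·1.167) / (13) = -1.397
  v = (-11 - (3)·-0.462 - (1)·-0.833 - (3)·1.167) / (11) = -1.117
  w = (9 - (-4)·-0.462 - (-3)·0.000 - (-4)·1.167) / (12) = 0.985
  t = (-5 - (4)·-0.462 - (3)·0.000 - (-4)·-0.833) / (12) = -0.540
Residual b − A·x = (10.042, 6.113, -13.919, 14.359); ∞-norm = 14.359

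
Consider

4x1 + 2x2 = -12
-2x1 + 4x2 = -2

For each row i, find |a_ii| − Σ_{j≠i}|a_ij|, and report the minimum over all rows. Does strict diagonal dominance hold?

2

row 1: |4| − (2) = 2
row 2: |4| − (2) = 2
minimum over rows = 2 → strictly diagonally dominant (convergence guaranteed)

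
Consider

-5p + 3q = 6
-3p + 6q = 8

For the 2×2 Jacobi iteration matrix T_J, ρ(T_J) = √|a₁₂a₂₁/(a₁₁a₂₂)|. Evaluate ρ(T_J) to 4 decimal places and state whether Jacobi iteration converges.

a₁₂a₂₁/(a₁₁a₂₂) = (3)·(-3) / ((-5)·(6)) = 0.300000
ρ = √|0.300000| = √0.300000 = 0.5477
ρ < 1, so Jacobi converges

0.5477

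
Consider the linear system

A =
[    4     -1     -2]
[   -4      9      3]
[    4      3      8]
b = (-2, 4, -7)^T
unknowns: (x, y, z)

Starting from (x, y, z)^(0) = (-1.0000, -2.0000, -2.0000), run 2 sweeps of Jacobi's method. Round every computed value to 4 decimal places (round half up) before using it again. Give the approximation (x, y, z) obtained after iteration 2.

(-0.1458, -0.5694, -0.1250)

Iteration 1:
  x = (-2 - (-1)·-2.0000 - (-2)·-2.0000) / (4) = -2.0000
  y = (4 - (-4)·-1.0000 - (3)·-2.0000) / (9) = 0.6667
  z = (-7 - (4)·-1.0000 - (3)·-2.0000) / (8) = 0.3750
Iteration 2:
  x = (-2 - (-1)·0.6667 - (-2)·0.3750) / (4) = -0.1458
  y = (4 - (-4)·-2.0000 - (3)·0.3750) / (9) = -0.5694
  z = (-7 - (4)·-2.0000 - (3)·0.6667) / (8) = -0.1250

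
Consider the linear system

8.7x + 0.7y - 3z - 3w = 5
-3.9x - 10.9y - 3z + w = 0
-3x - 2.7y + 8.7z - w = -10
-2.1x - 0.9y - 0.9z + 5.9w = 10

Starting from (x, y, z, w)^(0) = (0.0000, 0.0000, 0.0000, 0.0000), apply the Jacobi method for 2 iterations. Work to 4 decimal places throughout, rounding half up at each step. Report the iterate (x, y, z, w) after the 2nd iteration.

(0.7628, 0.2662, -0.7564, 1.7241)

Iteration 1:
  x = (5 - (0.7)·0.0000 - (-3)·0.0000 - (-3)·0.0000) / (8.7) = 0.5747
  y = (0 - (-3.9)·0.0000 - (-3)·0.0000 - (1)·0.0000) / (-10.9) = 0.0000
  z = (-10 - (-3)·0.0000 - (-2.7)·0.0000 - (-1)·0.0000) / (8.7) = -1.1494
  w = (10 - (-2.1)·0.0000 - (-0.9)·0.0000 - (-0.9)·0.0000) / (5.9) = 1.6949
Iteration 2:
  x = (5 - (0.7)·0.0000 - (-3)·-1.1494 - (-3)·1.6949) / (8.7) = 0.7628
  y = (0 - (-3.9)·0.5747 - (-3)·-1.1494 - (1)·1.6949) / (-10.9) = 0.2662
  z = (-10 - (-3)·0.5747 - (-2.7)·0.0000 - (-1)·1.6949) / (8.7) = -0.7564
  w = (10 - (-2.1)·0.5747 - (-0.9)·0.0000 - (-0.9)·-1.1494) / (5.9) = 1.7241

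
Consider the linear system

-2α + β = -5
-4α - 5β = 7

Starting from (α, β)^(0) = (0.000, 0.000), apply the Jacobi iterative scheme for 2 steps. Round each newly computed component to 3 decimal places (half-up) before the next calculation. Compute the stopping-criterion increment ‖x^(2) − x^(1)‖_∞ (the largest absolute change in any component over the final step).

2.000

Iteration 1:
  α = (-5 - (1)·0.000) / (-2) = 2.500
  β = (7 - (-4)·0.000) / (-5) = -1.400
Iteration 2:
  α = (-5 - (1)·-1.400) / (-2) = 1.800
  β = (7 - (-4)·2.500) / (-5) = -3.400
Change: (-0.700, -2.000) → max |·| = 2.000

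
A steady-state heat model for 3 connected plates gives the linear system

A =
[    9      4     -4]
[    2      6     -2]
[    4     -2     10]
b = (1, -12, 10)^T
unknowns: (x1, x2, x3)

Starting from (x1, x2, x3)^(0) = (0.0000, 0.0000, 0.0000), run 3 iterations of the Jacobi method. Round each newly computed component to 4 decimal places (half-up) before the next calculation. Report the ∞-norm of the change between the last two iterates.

Iteration 1:
  x1 = (1 - (4)·0.0000 - (-4)·0.0000) / (9) = 0.1111
  x2 = (-12 - (2)·0.0000 - (-2)·0.0000) / (6) = -2.0000
  x3 = (10 - (4)·0.0000 - (-2)·0.0000) / (10) = 1.0000
Iteration 2:
  x1 = (1 - (4)·-2.0000 - (-4)·1.0000) / (9) = 1.4444
  x2 = (-12 - (2)·0.1111 - (-2)·1.0000) / (6) = -1.7037
  x3 = (10 - (4)·0.1111 - (-2)·-2.0000) / (10) = 0.5556
Iteration 3:
  x1 = (1 - (4)·-1.7037 - (-4)·0.5556) / (9) = 1.1152
  x2 = (-12 - (2)·1.4444 - (-2)·0.5556) / (6) = -2.2963
  x3 = (10 - (4)·1.4444 - (-2)·-1.7037) / (10) = 0.0815
Change: (-0.3292, -0.5926, -0.4741) → max |·| = 0.5926

0.5926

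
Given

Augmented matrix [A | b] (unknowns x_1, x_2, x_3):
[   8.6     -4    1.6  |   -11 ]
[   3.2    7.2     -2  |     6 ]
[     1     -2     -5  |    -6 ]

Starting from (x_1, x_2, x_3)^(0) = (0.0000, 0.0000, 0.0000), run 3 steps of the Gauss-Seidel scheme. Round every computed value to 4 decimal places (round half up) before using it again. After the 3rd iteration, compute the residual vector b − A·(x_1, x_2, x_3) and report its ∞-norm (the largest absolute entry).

0.4743

Iteration 1:
  x_1 = (-11 - (-4)·0.0000 - (1.6)·0.0000) / (8.6) = -1.2791
  x_2 = (6 - (3.2)·-1.2791 - (-2)·0.0000) / (7.2) = 1.4018
  x_3 = (-6 - (1)·-1.2791 - (-2)·1.4018) / (-5) = 0.3835
Iteration 2:
  x_1 = (-11 - (-4)·1.4018 - (1.6)·0.3835) / (8.6) = -0.6984
  x_2 = (6 - (3.2)·-0.6984 - (-2)·0.3835) / (7.2) = 1.2503
  x_3 = (-6 - (1)·-0.6984 - (-2)·1.2503) / (-5) = 0.5602
Iteration 3:
  x_1 = (-11 - (-4)·1.2503 - (1.6)·0.5602) / (8.6) = -0.8018
  x_2 = (6 - (3.2)·-0.8018 - (-2)·0.5602) / (7.2) = 1.3453
  x_3 = (-6 - (1)·-0.8018 - (-2)·1.3453) / (-5) = 0.5015
Residual b − A·x = (0.4743, -0.1174, -0.0001); ∞-norm = 0.4743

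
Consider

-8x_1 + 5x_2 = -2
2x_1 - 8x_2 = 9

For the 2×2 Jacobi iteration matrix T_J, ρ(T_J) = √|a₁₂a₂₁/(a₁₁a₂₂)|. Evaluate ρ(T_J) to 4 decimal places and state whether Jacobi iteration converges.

a₁₂a₂₁/(a₁₁a₂₂) = (5)·(2) / ((-8)·(-8)) = 0.156250
ρ = √|0.156250| = √0.156250 = 0.3953
ρ < 1, so Jacobi converges

0.3953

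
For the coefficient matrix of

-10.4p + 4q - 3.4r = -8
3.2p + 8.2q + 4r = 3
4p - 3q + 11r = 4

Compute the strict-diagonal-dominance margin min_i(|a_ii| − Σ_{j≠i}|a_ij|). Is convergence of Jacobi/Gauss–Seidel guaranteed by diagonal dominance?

row 1: |-10.4| − (4+3.4) = 3
row 2: |8.2| − (3.2+4) = 1
row 3: |11| − (4+3) = 4
minimum over rows = 1 → strictly diagonally dominant (convergence guaranteed)

1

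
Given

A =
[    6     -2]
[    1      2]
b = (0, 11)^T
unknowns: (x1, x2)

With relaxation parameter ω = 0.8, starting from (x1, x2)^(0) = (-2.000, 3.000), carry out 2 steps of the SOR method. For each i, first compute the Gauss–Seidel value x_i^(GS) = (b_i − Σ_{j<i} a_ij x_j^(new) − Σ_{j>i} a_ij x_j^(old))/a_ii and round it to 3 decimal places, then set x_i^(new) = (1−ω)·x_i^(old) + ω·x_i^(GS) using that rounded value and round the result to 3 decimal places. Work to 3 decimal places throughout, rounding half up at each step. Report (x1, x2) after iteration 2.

(1.370, 4.820)

Iteration 1:
  x1: GS value = (0 - (-2)·3.000) / (6) = 1.000;  x1 ← (1−ω)·-2.000 + ω·1.000 = 0.400
  x2: GS value = (11 - (1)·0.400) / (2) = 5.300;  x2 ← (1−ω)·3.000 + ω·5.300 = 4.840
Iteration 2:
  x1: GS value = (0 - (-2)·4.840) / (6) = 1.613;  x1 ← (1−ω)·0.400 + ω·1.613 = 1.370
  x2: GS value = (11 - (1)·1.370) / (2) = 4.815;  x2 ← (1−ω)·4.840 + ω·4.815 = 4.820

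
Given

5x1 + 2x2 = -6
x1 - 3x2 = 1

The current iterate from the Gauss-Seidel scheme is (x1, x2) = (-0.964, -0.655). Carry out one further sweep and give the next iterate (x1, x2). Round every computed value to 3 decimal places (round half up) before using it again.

One sweep:
  x1 = (-6 - (2)·-0.655) / (5) = -0.938
  x2 = (1 - (1)·-0.938) / (-3) = -0.646

(-0.938, -0.646)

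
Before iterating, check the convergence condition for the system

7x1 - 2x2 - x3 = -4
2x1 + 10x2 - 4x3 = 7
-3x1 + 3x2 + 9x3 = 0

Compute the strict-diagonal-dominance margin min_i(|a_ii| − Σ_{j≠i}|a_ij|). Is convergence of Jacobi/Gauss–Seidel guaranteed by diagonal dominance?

3

row 1: |7| − (2+1) = 4
row 2: |10| − (2+4) = 4
row 3: |9| − (3+3) = 3
minimum over rows = 3 → strictly diagonally dominant (convergence guaranteed)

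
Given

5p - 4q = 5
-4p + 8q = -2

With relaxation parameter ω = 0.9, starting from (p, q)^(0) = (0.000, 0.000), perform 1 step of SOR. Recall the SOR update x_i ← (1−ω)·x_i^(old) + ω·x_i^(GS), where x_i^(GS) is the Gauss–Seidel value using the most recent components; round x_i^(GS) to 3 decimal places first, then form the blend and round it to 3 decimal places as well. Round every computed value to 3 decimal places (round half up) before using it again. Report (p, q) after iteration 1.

(0.900, 0.180)

Iteration 1:
  p: GS value = (5 - (-4)·0.000) / (5) = 1.000;  p ← (1−ω)·0.000 + ω·1.000 = 0.900
  q: GS value = (-2 - (-4)·0.900) / (8) = 0.200;  q ← (1−ω)·0.000 + ω·0.200 = 0.180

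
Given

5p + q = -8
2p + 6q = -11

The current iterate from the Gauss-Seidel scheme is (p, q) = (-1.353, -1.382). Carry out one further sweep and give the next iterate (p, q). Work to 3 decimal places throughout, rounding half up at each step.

(-1.324, -1.392)

One sweep:
  p = (-8 - (1)·-1.382) / (5) = -1.324
  q = (-11 - (2)·-1.324) / (6) = -1.392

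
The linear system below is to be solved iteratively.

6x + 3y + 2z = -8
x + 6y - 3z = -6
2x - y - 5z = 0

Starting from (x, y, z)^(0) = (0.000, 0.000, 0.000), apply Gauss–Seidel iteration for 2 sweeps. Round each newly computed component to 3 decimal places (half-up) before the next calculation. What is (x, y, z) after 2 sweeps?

Iteration 1:
  x = (-8 - (3)·0.000 - (2)·0.000) / (6) = -1.333
  y = (-6 - (1)·-1.333 - (-3)·0.000) / (6) = -0.778
  z = (0 - (2)·-1.333 - (-1)·-0.778) / (-5) = -0.378
Iteration 2:
  x = (-8 - (3)·-0.778 - (2)·-0.378) / (6) = -0.818
  y = (-6 - (1)·-0.818 - (-3)·-0.378) / (6) = -1.053
  z = (0 - (2)·-0.818 - (-1)·-1.053) / (-5) = -0.117

(-0.818, -1.053, -0.117)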